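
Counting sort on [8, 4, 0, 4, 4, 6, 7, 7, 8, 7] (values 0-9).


Input: [8, 4, 0, 4, 4, 6, 7, 7, 8, 7]
Counts: [1, 0, 0, 0, 3, 0, 1, 3, 2, 0]

Sorted: [0, 4, 4, 4, 6, 7, 7, 7, 8, 8]


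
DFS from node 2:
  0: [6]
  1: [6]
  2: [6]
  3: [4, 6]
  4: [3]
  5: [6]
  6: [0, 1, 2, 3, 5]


Visit 2, push [6]
Visit 6, push [5, 3, 1, 0]
Visit 0, push []
Visit 1, push []
Visit 3, push [4]
Visit 4, push []
Visit 5, push []

DFS order: [2, 6, 0, 1, 3, 4, 5]


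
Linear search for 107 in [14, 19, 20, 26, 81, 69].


i=0: 14!=107
i=1: 19!=107
i=2: 20!=107
i=3: 26!=107
i=4: 81!=107
i=5: 69!=107

Not found, 6 comps


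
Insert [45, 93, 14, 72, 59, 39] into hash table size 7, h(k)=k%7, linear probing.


Insert 45: h=3 -> slot 3
Insert 93: h=2 -> slot 2
Insert 14: h=0 -> slot 0
Insert 72: h=2, 2 probes -> slot 4
Insert 59: h=3, 2 probes -> slot 5
Insert 39: h=4, 2 probes -> slot 6

Table: [14, None, 93, 45, 72, 59, 39]


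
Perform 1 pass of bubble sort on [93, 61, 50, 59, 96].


Initial: [93, 61, 50, 59, 96]
Pass 1: [61, 50, 59, 93, 96] (3 swaps)

After 1 pass: [61, 50, 59, 93, 96]


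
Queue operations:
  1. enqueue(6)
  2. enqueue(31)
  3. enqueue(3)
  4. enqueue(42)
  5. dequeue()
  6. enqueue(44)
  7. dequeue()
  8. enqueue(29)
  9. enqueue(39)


enqueue(6) -> [6]
enqueue(31) -> [6, 31]
enqueue(3) -> [6, 31, 3]
enqueue(42) -> [6, 31, 3, 42]
dequeue()->6, [31, 3, 42]
enqueue(44) -> [31, 3, 42, 44]
dequeue()->31, [3, 42, 44]
enqueue(29) -> [3, 42, 44, 29]
enqueue(39) -> [3, 42, 44, 29, 39]

Final queue: [3, 42, 44, 29, 39]


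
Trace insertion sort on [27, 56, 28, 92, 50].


Initial: [27, 56, 28, 92, 50]
Insert 56: [27, 56, 28, 92, 50]
Insert 28: [27, 28, 56, 92, 50]
Insert 92: [27, 28, 56, 92, 50]
Insert 50: [27, 28, 50, 56, 92]

Sorted: [27, 28, 50, 56, 92]


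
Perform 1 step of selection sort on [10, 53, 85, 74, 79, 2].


Initial: [10, 53, 85, 74, 79, 2]
Step 1: min=2 at 5
  Swap: [2, 53, 85, 74, 79, 10]

After 1 step: [2, 53, 85, 74, 79, 10]


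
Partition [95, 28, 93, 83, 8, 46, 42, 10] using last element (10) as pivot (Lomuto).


Pivot: 10
  8 <= 10: swap -> [8, 28, 93, 83, 95, 46, 42, 10]
Place pivot at 1: [8, 10, 93, 83, 95, 46, 42, 28]

Partitioned: [8, 10, 93, 83, 95, 46, 42, 28]


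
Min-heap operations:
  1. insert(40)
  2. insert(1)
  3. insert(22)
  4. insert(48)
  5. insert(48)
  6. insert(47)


insert(40) -> [40]
insert(1) -> [1, 40]
insert(22) -> [1, 40, 22]
insert(48) -> [1, 40, 22, 48]
insert(48) -> [1, 40, 22, 48, 48]
insert(47) -> [1, 40, 22, 48, 48, 47]

Final heap: [1, 40, 22, 48, 48, 47]


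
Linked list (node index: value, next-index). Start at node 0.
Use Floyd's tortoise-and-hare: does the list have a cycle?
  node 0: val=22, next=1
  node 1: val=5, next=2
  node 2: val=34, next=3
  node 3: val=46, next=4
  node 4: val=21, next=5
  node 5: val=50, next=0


Floyd's tortoise (slow, +1) and hare (fast, +2):
  init: slow=0, fast=0
  step 1: slow=1, fast=2
  step 2: slow=2, fast=4
  step 3: slow=3, fast=0
  step 4: slow=4, fast=2
  step 5: slow=5, fast=4
  step 6: slow=0, fast=0
  slow == fast at node 0: cycle detected

Cycle: yes


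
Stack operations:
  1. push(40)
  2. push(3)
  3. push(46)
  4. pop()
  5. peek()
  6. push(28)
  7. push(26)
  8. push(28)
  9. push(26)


push(40) -> [40]
push(3) -> [40, 3]
push(46) -> [40, 3, 46]
pop()->46, [40, 3]
peek()->3
push(28) -> [40, 3, 28]
push(26) -> [40, 3, 28, 26]
push(28) -> [40, 3, 28, 26, 28]
push(26) -> [40, 3, 28, 26, 28, 26]

Final stack: [40, 3, 28, 26, 28, 26]


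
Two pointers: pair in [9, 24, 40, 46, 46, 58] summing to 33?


lo=0(9)+hi=5(58)=67
lo=0(9)+hi=4(46)=55
lo=0(9)+hi=3(46)=55
lo=0(9)+hi=2(40)=49
lo=0(9)+hi=1(24)=33

Yes: 9+24=33


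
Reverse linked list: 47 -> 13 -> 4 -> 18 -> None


Step 1: curr=47, set curr.next=prev(None) | reversed so far: 47
Step 2: curr=13, set curr.next=prev(47) | reversed so far: 13 -> 47
Step 3: curr=4, set curr.next=prev(13) | reversed so far: 4 -> 13 -> 47
Step 4: curr=18, set curr.next=prev(4) | reversed so far: 18 -> 4 -> 13 -> 47

18 -> 4 -> 13 -> 47 -> None


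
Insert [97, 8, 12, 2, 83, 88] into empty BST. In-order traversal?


Insert 97: root
Insert 8: L from 97
Insert 12: L from 97 -> R from 8
Insert 2: L from 97 -> L from 8
Insert 83: L from 97 -> R from 8 -> R from 12
Insert 88: L from 97 -> R from 8 -> R from 12 -> R from 83

In-order: [2, 8, 12, 83, 88, 97]


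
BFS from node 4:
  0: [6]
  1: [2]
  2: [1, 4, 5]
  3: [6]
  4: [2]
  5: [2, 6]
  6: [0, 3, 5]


Visit 4, enqueue [2]
Visit 2, enqueue [1, 5]
Visit 1, enqueue []
Visit 5, enqueue [6]
Visit 6, enqueue [0, 3]
Visit 0, enqueue []
Visit 3, enqueue []

BFS order: [4, 2, 1, 5, 6, 0, 3]


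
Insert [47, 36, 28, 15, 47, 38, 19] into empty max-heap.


Insert 47: [47]
Insert 36: [47, 36]
Insert 28: [47, 36, 28]
Insert 15: [47, 36, 28, 15]
Insert 47: [47, 47, 28, 15, 36]
Insert 38: [47, 47, 38, 15, 36, 28]
Insert 19: [47, 47, 38, 15, 36, 28, 19]

Final heap: [47, 47, 38, 15, 36, 28, 19]


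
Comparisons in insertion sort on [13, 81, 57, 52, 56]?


Algorithm: insertion sort
Input: [13, 81, 57, 52, 56]
Sorted: [13, 52, 56, 57, 81]

9


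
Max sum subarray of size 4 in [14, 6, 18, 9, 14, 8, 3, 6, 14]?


[0:4]: 47
[1:5]: 47
[2:6]: 49
[3:7]: 34
[4:8]: 31
[5:9]: 31

Max: 49 at [2:6]


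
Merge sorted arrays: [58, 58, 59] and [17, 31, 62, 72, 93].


Take 17 from B
Take 31 from B
Take 58 from A
Take 58 from A
Take 59 from A

Merged: [17, 31, 58, 58, 59, 62, 72, 93]


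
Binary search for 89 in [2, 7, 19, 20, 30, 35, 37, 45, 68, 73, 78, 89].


Step 1: lo=0, hi=11, mid=5, val=35
Step 2: lo=6, hi=11, mid=8, val=68
Step 3: lo=9, hi=11, mid=10, val=78
Step 4: lo=11, hi=11, mid=11, val=89

Found at index 11


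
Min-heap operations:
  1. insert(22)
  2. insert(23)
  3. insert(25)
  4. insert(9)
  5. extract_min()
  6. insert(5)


insert(22) -> [22]
insert(23) -> [22, 23]
insert(25) -> [22, 23, 25]
insert(9) -> [9, 22, 25, 23]
extract_min()->9, [22, 23, 25]
insert(5) -> [5, 22, 25, 23]

Final heap: [5, 22, 25, 23]


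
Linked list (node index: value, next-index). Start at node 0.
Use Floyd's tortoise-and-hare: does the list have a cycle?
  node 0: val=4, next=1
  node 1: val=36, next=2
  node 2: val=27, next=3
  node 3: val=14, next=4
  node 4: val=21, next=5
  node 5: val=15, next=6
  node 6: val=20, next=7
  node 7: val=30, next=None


Floyd's tortoise (slow, +1) and hare (fast, +2):
  init: slow=0, fast=0
  step 1: slow=1, fast=2
  step 2: slow=2, fast=4
  step 3: slow=3, fast=6
  step 4: fast 6->7->None, no cycle

Cycle: no


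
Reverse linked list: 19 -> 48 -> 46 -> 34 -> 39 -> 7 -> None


Step 1: curr=19, set curr.next=prev(None) | reversed so far: 19
Step 2: curr=48, set curr.next=prev(19) | reversed so far: 48 -> 19
Step 3: curr=46, set curr.next=prev(48) | reversed so far: 46 -> 48 -> 19
Step 4: curr=34, set curr.next=prev(46) | reversed so far: 34 -> 46 -> 48 -> 19
Step 5: curr=39, set curr.next=prev(34) | reversed so far: 39 -> 34 -> 46 -> 48 -> 19
Step 6: curr=7, set curr.next=prev(39) | reversed so far: 7 -> 39 -> 34 -> 46 -> 48 -> 19

7 -> 39 -> 34 -> 46 -> 48 -> 19 -> None


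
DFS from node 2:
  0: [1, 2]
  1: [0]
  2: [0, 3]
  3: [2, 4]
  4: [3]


Visit 2, push [3, 0]
Visit 0, push [1]
Visit 1, push []
Visit 3, push [4]
Visit 4, push []

DFS order: [2, 0, 1, 3, 4]


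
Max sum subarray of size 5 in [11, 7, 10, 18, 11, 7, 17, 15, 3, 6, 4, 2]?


[0:5]: 57
[1:6]: 53
[2:7]: 63
[3:8]: 68
[4:9]: 53
[5:10]: 48
[6:11]: 45
[7:12]: 30

Max: 68 at [3:8]


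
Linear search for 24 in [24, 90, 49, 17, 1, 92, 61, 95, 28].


i=0: 24==24 found!

Found at 0, 1 comps


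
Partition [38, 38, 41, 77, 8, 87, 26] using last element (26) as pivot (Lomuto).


Pivot: 26
  8 <= 26: swap -> [8, 38, 41, 77, 38, 87, 26]
Place pivot at 1: [8, 26, 41, 77, 38, 87, 38]

Partitioned: [8, 26, 41, 77, 38, 87, 38]


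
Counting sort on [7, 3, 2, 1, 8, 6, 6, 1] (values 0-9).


Input: [7, 3, 2, 1, 8, 6, 6, 1]
Counts: [0, 2, 1, 1, 0, 0, 2, 1, 1, 0]

Sorted: [1, 1, 2, 3, 6, 6, 7, 8]


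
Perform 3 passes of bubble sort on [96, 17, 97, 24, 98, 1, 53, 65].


Initial: [96, 17, 97, 24, 98, 1, 53, 65]
Pass 1: [17, 96, 24, 97, 1, 53, 65, 98] (5 swaps)
Pass 2: [17, 24, 96, 1, 53, 65, 97, 98] (4 swaps)
Pass 3: [17, 24, 1, 53, 65, 96, 97, 98] (3 swaps)

After 3 passes: [17, 24, 1, 53, 65, 96, 97, 98]


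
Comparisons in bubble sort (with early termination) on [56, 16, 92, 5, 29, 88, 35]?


Algorithm: bubble sort (with early termination)
Input: [56, 16, 92, 5, 29, 88, 35]
Sorted: [5, 16, 29, 35, 56, 88, 92]

18


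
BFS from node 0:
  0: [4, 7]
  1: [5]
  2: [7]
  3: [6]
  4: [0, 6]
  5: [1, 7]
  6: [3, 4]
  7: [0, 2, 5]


Visit 0, enqueue [4, 7]
Visit 4, enqueue [6]
Visit 7, enqueue [2, 5]
Visit 6, enqueue [3]
Visit 2, enqueue []
Visit 5, enqueue [1]
Visit 3, enqueue []
Visit 1, enqueue []

BFS order: [0, 4, 7, 6, 2, 5, 3, 1]


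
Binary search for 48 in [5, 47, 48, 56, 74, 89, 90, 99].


Step 1: lo=0, hi=7, mid=3, val=56
Step 2: lo=0, hi=2, mid=1, val=47
Step 3: lo=2, hi=2, mid=2, val=48

Found at index 2


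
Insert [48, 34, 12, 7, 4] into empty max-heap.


Insert 48: [48]
Insert 34: [48, 34]
Insert 12: [48, 34, 12]
Insert 7: [48, 34, 12, 7]
Insert 4: [48, 34, 12, 7, 4]

Final heap: [48, 34, 12, 7, 4]


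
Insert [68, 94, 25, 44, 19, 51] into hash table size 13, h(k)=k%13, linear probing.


Insert 68: h=3 -> slot 3
Insert 94: h=3, 1 probes -> slot 4
Insert 25: h=12 -> slot 12
Insert 44: h=5 -> slot 5
Insert 19: h=6 -> slot 6
Insert 51: h=12, 1 probes -> slot 0

Table: [51, None, None, 68, 94, 44, 19, None, None, None, None, None, 25]


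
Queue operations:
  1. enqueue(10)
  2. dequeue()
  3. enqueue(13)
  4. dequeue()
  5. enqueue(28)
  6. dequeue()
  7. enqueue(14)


enqueue(10) -> [10]
dequeue()->10, []
enqueue(13) -> [13]
dequeue()->13, []
enqueue(28) -> [28]
dequeue()->28, []
enqueue(14) -> [14]

Final queue: [14]


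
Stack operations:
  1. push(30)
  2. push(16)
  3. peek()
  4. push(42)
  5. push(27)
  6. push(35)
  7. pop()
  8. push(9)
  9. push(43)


push(30) -> [30]
push(16) -> [30, 16]
peek()->16
push(42) -> [30, 16, 42]
push(27) -> [30, 16, 42, 27]
push(35) -> [30, 16, 42, 27, 35]
pop()->35, [30, 16, 42, 27]
push(9) -> [30, 16, 42, 27, 9]
push(43) -> [30, 16, 42, 27, 9, 43]

Final stack: [30, 16, 42, 27, 9, 43]


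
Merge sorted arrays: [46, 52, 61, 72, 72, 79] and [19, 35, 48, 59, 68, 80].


Take 19 from B
Take 35 from B
Take 46 from A
Take 48 from B
Take 52 from A
Take 59 from B
Take 61 from A
Take 68 from B
Take 72 from A
Take 72 from A
Take 79 from A

Merged: [19, 35, 46, 48, 52, 59, 61, 68, 72, 72, 79, 80]


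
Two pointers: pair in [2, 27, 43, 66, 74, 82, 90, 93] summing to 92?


lo=0(2)+hi=7(93)=95
lo=0(2)+hi=6(90)=92

Yes: 2+90=92


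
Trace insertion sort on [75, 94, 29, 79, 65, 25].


Initial: [75, 94, 29, 79, 65, 25]
Insert 94: [75, 94, 29, 79, 65, 25]
Insert 29: [29, 75, 94, 79, 65, 25]
Insert 79: [29, 75, 79, 94, 65, 25]
Insert 65: [29, 65, 75, 79, 94, 25]
Insert 25: [25, 29, 65, 75, 79, 94]

Sorted: [25, 29, 65, 75, 79, 94]


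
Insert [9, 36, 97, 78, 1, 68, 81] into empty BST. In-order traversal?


Insert 9: root
Insert 36: R from 9
Insert 97: R from 9 -> R from 36
Insert 78: R from 9 -> R from 36 -> L from 97
Insert 1: L from 9
Insert 68: R from 9 -> R from 36 -> L from 97 -> L from 78
Insert 81: R from 9 -> R from 36 -> L from 97 -> R from 78

In-order: [1, 9, 36, 68, 78, 81, 97]


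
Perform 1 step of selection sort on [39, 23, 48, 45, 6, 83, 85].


Initial: [39, 23, 48, 45, 6, 83, 85]
Step 1: min=6 at 4
  Swap: [6, 23, 48, 45, 39, 83, 85]

After 1 step: [6, 23, 48, 45, 39, 83, 85]


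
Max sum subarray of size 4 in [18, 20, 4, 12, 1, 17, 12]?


[0:4]: 54
[1:5]: 37
[2:6]: 34
[3:7]: 42

Max: 54 at [0:4]


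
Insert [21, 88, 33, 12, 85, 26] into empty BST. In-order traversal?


Insert 21: root
Insert 88: R from 21
Insert 33: R from 21 -> L from 88
Insert 12: L from 21
Insert 85: R from 21 -> L from 88 -> R from 33
Insert 26: R from 21 -> L from 88 -> L from 33

In-order: [12, 21, 26, 33, 85, 88]


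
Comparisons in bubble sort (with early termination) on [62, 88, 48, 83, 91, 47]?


Algorithm: bubble sort (with early termination)
Input: [62, 88, 48, 83, 91, 47]
Sorted: [47, 48, 62, 83, 88, 91]

15


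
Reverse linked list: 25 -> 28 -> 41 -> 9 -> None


Step 1: curr=25, set curr.next=prev(None) | reversed so far: 25
Step 2: curr=28, set curr.next=prev(25) | reversed so far: 28 -> 25
Step 3: curr=41, set curr.next=prev(28) | reversed so far: 41 -> 28 -> 25
Step 4: curr=9, set curr.next=prev(41) | reversed so far: 9 -> 41 -> 28 -> 25

9 -> 41 -> 28 -> 25 -> None


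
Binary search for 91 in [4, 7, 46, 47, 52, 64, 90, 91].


Step 1: lo=0, hi=7, mid=3, val=47
Step 2: lo=4, hi=7, mid=5, val=64
Step 3: lo=6, hi=7, mid=6, val=90
Step 4: lo=7, hi=7, mid=7, val=91

Found at index 7


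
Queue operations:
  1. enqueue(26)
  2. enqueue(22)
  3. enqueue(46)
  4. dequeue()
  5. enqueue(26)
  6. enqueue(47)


enqueue(26) -> [26]
enqueue(22) -> [26, 22]
enqueue(46) -> [26, 22, 46]
dequeue()->26, [22, 46]
enqueue(26) -> [22, 46, 26]
enqueue(47) -> [22, 46, 26, 47]

Final queue: [22, 46, 26, 47]


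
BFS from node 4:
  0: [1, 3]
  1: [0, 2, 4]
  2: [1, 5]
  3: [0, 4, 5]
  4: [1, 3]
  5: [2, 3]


Visit 4, enqueue [1, 3]
Visit 1, enqueue [0, 2]
Visit 3, enqueue [5]
Visit 0, enqueue []
Visit 2, enqueue []
Visit 5, enqueue []

BFS order: [4, 1, 3, 0, 2, 5]


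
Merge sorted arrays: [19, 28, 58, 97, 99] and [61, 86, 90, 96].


Take 19 from A
Take 28 from A
Take 58 from A
Take 61 from B
Take 86 from B
Take 90 from B
Take 96 from B

Merged: [19, 28, 58, 61, 86, 90, 96, 97, 99]


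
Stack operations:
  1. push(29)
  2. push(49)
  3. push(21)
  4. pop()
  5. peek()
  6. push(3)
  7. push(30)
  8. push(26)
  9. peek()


push(29) -> [29]
push(49) -> [29, 49]
push(21) -> [29, 49, 21]
pop()->21, [29, 49]
peek()->49
push(3) -> [29, 49, 3]
push(30) -> [29, 49, 3, 30]
push(26) -> [29, 49, 3, 30, 26]
peek()->26

Final stack: [29, 49, 3, 30, 26]


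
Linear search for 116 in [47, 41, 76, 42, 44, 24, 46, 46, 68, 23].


i=0: 47!=116
i=1: 41!=116
i=2: 76!=116
i=3: 42!=116
i=4: 44!=116
i=5: 24!=116
i=6: 46!=116
i=7: 46!=116
i=8: 68!=116
i=9: 23!=116

Not found, 10 comps


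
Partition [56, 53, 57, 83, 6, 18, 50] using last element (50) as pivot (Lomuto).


Pivot: 50
  6 <= 50: swap -> [6, 53, 57, 83, 56, 18, 50]
  18 <= 50: swap -> [6, 18, 57, 83, 56, 53, 50]
Place pivot at 2: [6, 18, 50, 83, 56, 53, 57]

Partitioned: [6, 18, 50, 83, 56, 53, 57]


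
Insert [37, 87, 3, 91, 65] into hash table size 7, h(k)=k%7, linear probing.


Insert 37: h=2 -> slot 2
Insert 87: h=3 -> slot 3
Insert 3: h=3, 1 probes -> slot 4
Insert 91: h=0 -> slot 0
Insert 65: h=2, 3 probes -> slot 5

Table: [91, None, 37, 87, 3, 65, None]


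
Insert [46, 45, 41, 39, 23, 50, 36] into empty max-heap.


Insert 46: [46]
Insert 45: [46, 45]
Insert 41: [46, 45, 41]
Insert 39: [46, 45, 41, 39]
Insert 23: [46, 45, 41, 39, 23]
Insert 50: [50, 45, 46, 39, 23, 41]
Insert 36: [50, 45, 46, 39, 23, 41, 36]

Final heap: [50, 45, 46, 39, 23, 41, 36]


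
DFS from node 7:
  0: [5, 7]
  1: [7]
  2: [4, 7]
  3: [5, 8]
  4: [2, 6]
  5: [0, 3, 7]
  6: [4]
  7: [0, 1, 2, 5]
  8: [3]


Visit 7, push [5, 2, 1, 0]
Visit 0, push [5]
Visit 5, push [3]
Visit 3, push [8]
Visit 8, push []
Visit 1, push []
Visit 2, push [4]
Visit 4, push [6]
Visit 6, push []

DFS order: [7, 0, 5, 3, 8, 1, 2, 4, 6]


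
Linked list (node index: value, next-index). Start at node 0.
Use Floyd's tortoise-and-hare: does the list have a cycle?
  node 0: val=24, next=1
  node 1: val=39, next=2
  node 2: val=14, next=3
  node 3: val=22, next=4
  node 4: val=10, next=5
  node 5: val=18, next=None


Floyd's tortoise (slow, +1) and hare (fast, +2):
  init: slow=0, fast=0
  step 1: slow=1, fast=2
  step 2: slow=2, fast=4
  step 3: fast 4->5->None, no cycle

Cycle: no


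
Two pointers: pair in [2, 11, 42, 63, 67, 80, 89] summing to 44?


lo=0(2)+hi=6(89)=91
lo=0(2)+hi=5(80)=82
lo=0(2)+hi=4(67)=69
lo=0(2)+hi=3(63)=65
lo=0(2)+hi=2(42)=44

Yes: 2+42=44


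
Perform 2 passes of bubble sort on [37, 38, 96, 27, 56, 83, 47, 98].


Initial: [37, 38, 96, 27, 56, 83, 47, 98]
Pass 1: [37, 38, 27, 56, 83, 47, 96, 98] (4 swaps)
Pass 2: [37, 27, 38, 56, 47, 83, 96, 98] (2 swaps)

After 2 passes: [37, 27, 38, 56, 47, 83, 96, 98]


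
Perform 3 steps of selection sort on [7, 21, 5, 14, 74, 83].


Initial: [7, 21, 5, 14, 74, 83]
Step 1: min=5 at 2
  Swap: [5, 21, 7, 14, 74, 83]
Step 2: min=7 at 2
  Swap: [5, 7, 21, 14, 74, 83]
Step 3: min=14 at 3
  Swap: [5, 7, 14, 21, 74, 83]

After 3 steps: [5, 7, 14, 21, 74, 83]


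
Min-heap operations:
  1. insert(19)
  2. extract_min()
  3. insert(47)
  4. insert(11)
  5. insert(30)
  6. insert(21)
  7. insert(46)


insert(19) -> [19]
extract_min()->19, []
insert(47) -> [47]
insert(11) -> [11, 47]
insert(30) -> [11, 47, 30]
insert(21) -> [11, 21, 30, 47]
insert(46) -> [11, 21, 30, 47, 46]

Final heap: [11, 21, 30, 47, 46]


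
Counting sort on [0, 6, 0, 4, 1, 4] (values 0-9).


Input: [0, 6, 0, 4, 1, 4]
Counts: [2, 1, 0, 0, 2, 0, 1, 0, 0, 0]

Sorted: [0, 0, 1, 4, 4, 6]


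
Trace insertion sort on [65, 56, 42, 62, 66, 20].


Initial: [65, 56, 42, 62, 66, 20]
Insert 56: [56, 65, 42, 62, 66, 20]
Insert 42: [42, 56, 65, 62, 66, 20]
Insert 62: [42, 56, 62, 65, 66, 20]
Insert 66: [42, 56, 62, 65, 66, 20]
Insert 20: [20, 42, 56, 62, 65, 66]

Sorted: [20, 42, 56, 62, 65, 66]


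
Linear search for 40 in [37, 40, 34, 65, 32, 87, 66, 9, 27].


i=0: 37!=40
i=1: 40==40 found!

Found at 1, 2 comps


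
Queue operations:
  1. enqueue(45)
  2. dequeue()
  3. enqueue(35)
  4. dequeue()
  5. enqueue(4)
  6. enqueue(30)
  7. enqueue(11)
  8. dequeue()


enqueue(45) -> [45]
dequeue()->45, []
enqueue(35) -> [35]
dequeue()->35, []
enqueue(4) -> [4]
enqueue(30) -> [4, 30]
enqueue(11) -> [4, 30, 11]
dequeue()->4, [30, 11]

Final queue: [30, 11]


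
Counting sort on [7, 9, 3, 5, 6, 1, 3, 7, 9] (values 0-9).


Input: [7, 9, 3, 5, 6, 1, 3, 7, 9]
Counts: [0, 1, 0, 2, 0, 1, 1, 2, 0, 2]

Sorted: [1, 3, 3, 5, 6, 7, 7, 9, 9]


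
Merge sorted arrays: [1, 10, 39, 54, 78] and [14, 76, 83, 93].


Take 1 from A
Take 10 from A
Take 14 from B
Take 39 from A
Take 54 from A
Take 76 from B
Take 78 from A

Merged: [1, 10, 14, 39, 54, 76, 78, 83, 93]


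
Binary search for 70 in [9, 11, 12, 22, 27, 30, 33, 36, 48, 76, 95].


Step 1: lo=0, hi=10, mid=5, val=30
Step 2: lo=6, hi=10, mid=8, val=48
Step 3: lo=9, hi=10, mid=9, val=76

Not found


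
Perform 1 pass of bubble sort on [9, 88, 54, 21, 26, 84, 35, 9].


Initial: [9, 88, 54, 21, 26, 84, 35, 9]
Pass 1: [9, 54, 21, 26, 84, 35, 9, 88] (6 swaps)

After 1 pass: [9, 54, 21, 26, 84, 35, 9, 88]


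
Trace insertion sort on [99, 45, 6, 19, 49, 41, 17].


Initial: [99, 45, 6, 19, 49, 41, 17]
Insert 45: [45, 99, 6, 19, 49, 41, 17]
Insert 6: [6, 45, 99, 19, 49, 41, 17]
Insert 19: [6, 19, 45, 99, 49, 41, 17]
Insert 49: [6, 19, 45, 49, 99, 41, 17]
Insert 41: [6, 19, 41, 45, 49, 99, 17]
Insert 17: [6, 17, 19, 41, 45, 49, 99]

Sorted: [6, 17, 19, 41, 45, 49, 99]


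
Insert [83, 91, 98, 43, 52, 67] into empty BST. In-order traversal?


Insert 83: root
Insert 91: R from 83
Insert 98: R from 83 -> R from 91
Insert 43: L from 83
Insert 52: L from 83 -> R from 43
Insert 67: L from 83 -> R from 43 -> R from 52

In-order: [43, 52, 67, 83, 91, 98]


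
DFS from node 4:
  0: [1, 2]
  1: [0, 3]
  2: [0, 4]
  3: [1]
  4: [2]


Visit 4, push [2]
Visit 2, push [0]
Visit 0, push [1]
Visit 1, push [3]
Visit 3, push []

DFS order: [4, 2, 0, 1, 3]


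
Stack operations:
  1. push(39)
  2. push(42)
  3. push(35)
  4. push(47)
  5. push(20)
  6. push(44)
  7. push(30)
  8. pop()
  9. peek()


push(39) -> [39]
push(42) -> [39, 42]
push(35) -> [39, 42, 35]
push(47) -> [39, 42, 35, 47]
push(20) -> [39, 42, 35, 47, 20]
push(44) -> [39, 42, 35, 47, 20, 44]
push(30) -> [39, 42, 35, 47, 20, 44, 30]
pop()->30, [39, 42, 35, 47, 20, 44]
peek()->44

Final stack: [39, 42, 35, 47, 20, 44]


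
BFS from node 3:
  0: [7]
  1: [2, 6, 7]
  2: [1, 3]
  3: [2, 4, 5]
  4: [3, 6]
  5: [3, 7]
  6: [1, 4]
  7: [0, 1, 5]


Visit 3, enqueue [2, 4, 5]
Visit 2, enqueue [1]
Visit 4, enqueue [6]
Visit 5, enqueue [7]
Visit 1, enqueue []
Visit 6, enqueue []
Visit 7, enqueue [0]
Visit 0, enqueue []

BFS order: [3, 2, 4, 5, 1, 6, 7, 0]


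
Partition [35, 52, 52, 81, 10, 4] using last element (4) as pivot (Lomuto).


Pivot: 4
Place pivot at 0: [4, 52, 52, 81, 10, 35]

Partitioned: [4, 52, 52, 81, 10, 35]


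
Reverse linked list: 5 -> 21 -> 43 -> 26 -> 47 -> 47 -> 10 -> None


Step 1: curr=5, set curr.next=prev(None) | reversed so far: 5
Step 2: curr=21, set curr.next=prev(5) | reversed so far: 21 -> 5
Step 3: curr=43, set curr.next=prev(21) | reversed so far: 43 -> 21 -> 5
Step 4: curr=26, set curr.next=prev(43) | reversed so far: 26 -> 43 -> 21 -> 5
Step 5: curr=47, set curr.next=prev(26) | reversed so far: 47 -> 26 -> 43 -> 21 -> 5
Step 6: curr=47, set curr.next=prev(47) | reversed so far: 47 -> 47 -> 26 -> 43 -> 21 -> 5
Step 7: curr=10, set curr.next=prev(47) | reversed so far: 10 -> 47 -> 47 -> 26 -> 43 -> 21 -> 5

10 -> 47 -> 47 -> 26 -> 43 -> 21 -> 5 -> None


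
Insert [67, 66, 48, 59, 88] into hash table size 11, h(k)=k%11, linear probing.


Insert 67: h=1 -> slot 1
Insert 66: h=0 -> slot 0
Insert 48: h=4 -> slot 4
Insert 59: h=4, 1 probes -> slot 5
Insert 88: h=0, 2 probes -> slot 2

Table: [66, 67, 88, None, 48, 59, None, None, None, None, None]


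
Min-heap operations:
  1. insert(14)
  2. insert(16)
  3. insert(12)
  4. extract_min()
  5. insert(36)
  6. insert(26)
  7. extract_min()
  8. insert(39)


insert(14) -> [14]
insert(16) -> [14, 16]
insert(12) -> [12, 16, 14]
extract_min()->12, [14, 16]
insert(36) -> [14, 16, 36]
insert(26) -> [14, 16, 36, 26]
extract_min()->14, [16, 26, 36]
insert(39) -> [16, 26, 36, 39]

Final heap: [16, 26, 36, 39]


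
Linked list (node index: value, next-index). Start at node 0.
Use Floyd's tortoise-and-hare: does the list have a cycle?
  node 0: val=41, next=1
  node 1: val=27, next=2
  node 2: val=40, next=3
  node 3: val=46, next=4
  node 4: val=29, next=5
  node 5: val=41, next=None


Floyd's tortoise (slow, +1) and hare (fast, +2):
  init: slow=0, fast=0
  step 1: slow=1, fast=2
  step 2: slow=2, fast=4
  step 3: fast 4->5->None, no cycle

Cycle: no


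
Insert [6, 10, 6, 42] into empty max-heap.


Insert 6: [6]
Insert 10: [10, 6]
Insert 6: [10, 6, 6]
Insert 42: [42, 10, 6, 6]

Final heap: [42, 10, 6, 6]


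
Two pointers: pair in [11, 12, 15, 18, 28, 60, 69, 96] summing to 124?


lo=0(11)+hi=7(96)=107
lo=1(12)+hi=7(96)=108
lo=2(15)+hi=7(96)=111
lo=3(18)+hi=7(96)=114
lo=4(28)+hi=7(96)=124

Yes: 28+96=124


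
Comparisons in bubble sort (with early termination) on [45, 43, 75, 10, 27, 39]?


Algorithm: bubble sort (with early termination)
Input: [45, 43, 75, 10, 27, 39]
Sorted: [10, 27, 39, 43, 45, 75]

14


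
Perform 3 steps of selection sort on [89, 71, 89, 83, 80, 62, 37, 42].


Initial: [89, 71, 89, 83, 80, 62, 37, 42]
Step 1: min=37 at 6
  Swap: [37, 71, 89, 83, 80, 62, 89, 42]
Step 2: min=42 at 7
  Swap: [37, 42, 89, 83, 80, 62, 89, 71]
Step 3: min=62 at 5
  Swap: [37, 42, 62, 83, 80, 89, 89, 71]

After 3 steps: [37, 42, 62, 83, 80, 89, 89, 71]


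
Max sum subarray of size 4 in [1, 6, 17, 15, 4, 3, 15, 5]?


[0:4]: 39
[1:5]: 42
[2:6]: 39
[3:7]: 37
[4:8]: 27

Max: 42 at [1:5]


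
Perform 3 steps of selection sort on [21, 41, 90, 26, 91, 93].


Initial: [21, 41, 90, 26, 91, 93]
Step 1: min=21 at 0
  Swap: [21, 41, 90, 26, 91, 93]
Step 2: min=26 at 3
  Swap: [21, 26, 90, 41, 91, 93]
Step 3: min=41 at 3
  Swap: [21, 26, 41, 90, 91, 93]

After 3 steps: [21, 26, 41, 90, 91, 93]


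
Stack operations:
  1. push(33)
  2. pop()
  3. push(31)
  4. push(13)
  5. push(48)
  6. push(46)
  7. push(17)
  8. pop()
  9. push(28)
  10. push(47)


push(33) -> [33]
pop()->33, []
push(31) -> [31]
push(13) -> [31, 13]
push(48) -> [31, 13, 48]
push(46) -> [31, 13, 48, 46]
push(17) -> [31, 13, 48, 46, 17]
pop()->17, [31, 13, 48, 46]
push(28) -> [31, 13, 48, 46, 28]
push(47) -> [31, 13, 48, 46, 28, 47]

Final stack: [31, 13, 48, 46, 28, 47]


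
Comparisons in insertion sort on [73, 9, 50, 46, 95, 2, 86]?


Algorithm: insertion sort
Input: [73, 9, 50, 46, 95, 2, 86]
Sorted: [2, 9, 46, 50, 73, 86, 95]

14


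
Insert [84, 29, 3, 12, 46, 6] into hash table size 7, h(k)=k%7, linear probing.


Insert 84: h=0 -> slot 0
Insert 29: h=1 -> slot 1
Insert 3: h=3 -> slot 3
Insert 12: h=5 -> slot 5
Insert 46: h=4 -> slot 4
Insert 6: h=6 -> slot 6

Table: [84, 29, None, 3, 46, 12, 6]


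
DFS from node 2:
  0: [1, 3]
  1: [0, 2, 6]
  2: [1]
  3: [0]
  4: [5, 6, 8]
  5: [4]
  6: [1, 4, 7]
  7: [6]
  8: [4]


Visit 2, push [1]
Visit 1, push [6, 0]
Visit 0, push [3]
Visit 3, push []
Visit 6, push [7, 4]
Visit 4, push [8, 5]
Visit 5, push []
Visit 8, push []
Visit 7, push []

DFS order: [2, 1, 0, 3, 6, 4, 5, 8, 7]


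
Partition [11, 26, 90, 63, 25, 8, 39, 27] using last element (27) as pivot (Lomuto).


Pivot: 27
  11 <= 27: advance i (no swap)
  26 <= 27: advance i (no swap)
  25 <= 27: swap -> [11, 26, 25, 63, 90, 8, 39, 27]
  8 <= 27: swap -> [11, 26, 25, 8, 90, 63, 39, 27]
Place pivot at 4: [11, 26, 25, 8, 27, 63, 39, 90]

Partitioned: [11, 26, 25, 8, 27, 63, 39, 90]


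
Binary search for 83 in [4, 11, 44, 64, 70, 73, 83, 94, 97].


Step 1: lo=0, hi=8, mid=4, val=70
Step 2: lo=5, hi=8, mid=6, val=83

Found at index 6


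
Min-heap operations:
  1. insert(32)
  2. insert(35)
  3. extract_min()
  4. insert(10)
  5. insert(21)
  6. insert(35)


insert(32) -> [32]
insert(35) -> [32, 35]
extract_min()->32, [35]
insert(10) -> [10, 35]
insert(21) -> [10, 35, 21]
insert(35) -> [10, 35, 21, 35]

Final heap: [10, 35, 21, 35]


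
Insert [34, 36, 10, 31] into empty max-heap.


Insert 34: [34]
Insert 36: [36, 34]
Insert 10: [36, 34, 10]
Insert 31: [36, 34, 10, 31]

Final heap: [36, 34, 10, 31]


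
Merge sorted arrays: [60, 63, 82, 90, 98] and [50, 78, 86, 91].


Take 50 from B
Take 60 from A
Take 63 from A
Take 78 from B
Take 82 from A
Take 86 from B
Take 90 from A
Take 91 from B

Merged: [50, 60, 63, 78, 82, 86, 90, 91, 98]


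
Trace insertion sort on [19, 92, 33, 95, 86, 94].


Initial: [19, 92, 33, 95, 86, 94]
Insert 92: [19, 92, 33, 95, 86, 94]
Insert 33: [19, 33, 92, 95, 86, 94]
Insert 95: [19, 33, 92, 95, 86, 94]
Insert 86: [19, 33, 86, 92, 95, 94]
Insert 94: [19, 33, 86, 92, 94, 95]

Sorted: [19, 33, 86, 92, 94, 95]


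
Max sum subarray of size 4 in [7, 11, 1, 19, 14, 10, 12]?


[0:4]: 38
[1:5]: 45
[2:6]: 44
[3:7]: 55

Max: 55 at [3:7]


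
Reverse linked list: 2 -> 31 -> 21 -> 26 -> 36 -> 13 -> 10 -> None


Step 1: curr=2, set curr.next=prev(None) | reversed so far: 2
Step 2: curr=31, set curr.next=prev(2) | reversed so far: 31 -> 2
Step 3: curr=21, set curr.next=prev(31) | reversed so far: 21 -> 31 -> 2
Step 4: curr=26, set curr.next=prev(21) | reversed so far: 26 -> 21 -> 31 -> 2
Step 5: curr=36, set curr.next=prev(26) | reversed so far: 36 -> 26 -> 21 -> 31 -> 2
Step 6: curr=13, set curr.next=prev(36) | reversed so far: 13 -> 36 -> 26 -> 21 -> 31 -> 2
Step 7: curr=10, set curr.next=prev(13) | reversed so far: 10 -> 13 -> 36 -> 26 -> 21 -> 31 -> 2

10 -> 13 -> 36 -> 26 -> 21 -> 31 -> 2 -> None


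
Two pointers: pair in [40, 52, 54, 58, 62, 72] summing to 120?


lo=0(40)+hi=5(72)=112
lo=1(52)+hi=5(72)=124
lo=1(52)+hi=4(62)=114
lo=2(54)+hi=4(62)=116
lo=3(58)+hi=4(62)=120

Yes: 58+62=120


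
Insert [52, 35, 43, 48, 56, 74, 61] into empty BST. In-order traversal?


Insert 52: root
Insert 35: L from 52
Insert 43: L from 52 -> R from 35
Insert 48: L from 52 -> R from 35 -> R from 43
Insert 56: R from 52
Insert 74: R from 52 -> R from 56
Insert 61: R from 52 -> R from 56 -> L from 74

In-order: [35, 43, 48, 52, 56, 61, 74]


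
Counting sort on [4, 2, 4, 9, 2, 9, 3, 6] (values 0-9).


Input: [4, 2, 4, 9, 2, 9, 3, 6]
Counts: [0, 0, 2, 1, 2, 0, 1, 0, 0, 2]

Sorted: [2, 2, 3, 4, 4, 6, 9, 9]


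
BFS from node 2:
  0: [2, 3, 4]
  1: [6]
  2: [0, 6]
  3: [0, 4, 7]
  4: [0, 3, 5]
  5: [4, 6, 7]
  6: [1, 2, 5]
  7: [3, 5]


Visit 2, enqueue [0, 6]
Visit 0, enqueue [3, 4]
Visit 6, enqueue [1, 5]
Visit 3, enqueue [7]
Visit 4, enqueue []
Visit 1, enqueue []
Visit 5, enqueue []
Visit 7, enqueue []

BFS order: [2, 0, 6, 3, 4, 1, 5, 7]


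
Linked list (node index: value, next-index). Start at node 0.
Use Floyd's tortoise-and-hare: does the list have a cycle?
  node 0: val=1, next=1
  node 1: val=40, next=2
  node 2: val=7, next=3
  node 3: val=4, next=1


Floyd's tortoise (slow, +1) and hare (fast, +2):
  init: slow=0, fast=0
  step 1: slow=1, fast=2
  step 2: slow=2, fast=1
  step 3: slow=3, fast=3
  slow == fast at node 3: cycle detected

Cycle: yes


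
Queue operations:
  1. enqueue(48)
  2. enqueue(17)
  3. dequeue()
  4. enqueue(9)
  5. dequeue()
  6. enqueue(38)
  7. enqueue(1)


enqueue(48) -> [48]
enqueue(17) -> [48, 17]
dequeue()->48, [17]
enqueue(9) -> [17, 9]
dequeue()->17, [9]
enqueue(38) -> [9, 38]
enqueue(1) -> [9, 38, 1]

Final queue: [9, 38, 1]


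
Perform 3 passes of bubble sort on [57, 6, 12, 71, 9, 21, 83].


Initial: [57, 6, 12, 71, 9, 21, 83]
Pass 1: [6, 12, 57, 9, 21, 71, 83] (4 swaps)
Pass 2: [6, 12, 9, 21, 57, 71, 83] (2 swaps)
Pass 3: [6, 9, 12, 21, 57, 71, 83] (1 swaps)

After 3 passes: [6, 9, 12, 21, 57, 71, 83]


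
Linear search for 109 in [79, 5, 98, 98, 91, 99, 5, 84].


i=0: 79!=109
i=1: 5!=109
i=2: 98!=109
i=3: 98!=109
i=4: 91!=109
i=5: 99!=109
i=6: 5!=109
i=7: 84!=109

Not found, 8 comps


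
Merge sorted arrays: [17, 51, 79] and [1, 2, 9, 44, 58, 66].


Take 1 from B
Take 2 from B
Take 9 from B
Take 17 from A
Take 44 from B
Take 51 from A
Take 58 from B
Take 66 from B

Merged: [1, 2, 9, 17, 44, 51, 58, 66, 79]


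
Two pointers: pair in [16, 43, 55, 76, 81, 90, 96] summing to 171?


lo=0(16)+hi=6(96)=112
lo=1(43)+hi=6(96)=139
lo=2(55)+hi=6(96)=151
lo=3(76)+hi=6(96)=172
lo=3(76)+hi=5(90)=166
lo=4(81)+hi=5(90)=171

Yes: 81+90=171


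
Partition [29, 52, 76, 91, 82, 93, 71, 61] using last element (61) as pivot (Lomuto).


Pivot: 61
  29 <= 61: advance i (no swap)
  52 <= 61: advance i (no swap)
Place pivot at 2: [29, 52, 61, 91, 82, 93, 71, 76]

Partitioned: [29, 52, 61, 91, 82, 93, 71, 76]


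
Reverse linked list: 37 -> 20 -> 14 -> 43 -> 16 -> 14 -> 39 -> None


Step 1: curr=37, set curr.next=prev(None) | reversed so far: 37
Step 2: curr=20, set curr.next=prev(37) | reversed so far: 20 -> 37
Step 3: curr=14, set curr.next=prev(20) | reversed so far: 14 -> 20 -> 37
Step 4: curr=43, set curr.next=prev(14) | reversed so far: 43 -> 14 -> 20 -> 37
Step 5: curr=16, set curr.next=prev(43) | reversed so far: 16 -> 43 -> 14 -> 20 -> 37
Step 6: curr=14, set curr.next=prev(16) | reversed so far: 14 -> 16 -> 43 -> 14 -> 20 -> 37
Step 7: curr=39, set curr.next=prev(14) | reversed so far: 39 -> 14 -> 16 -> 43 -> 14 -> 20 -> 37

39 -> 14 -> 16 -> 43 -> 14 -> 20 -> 37 -> None


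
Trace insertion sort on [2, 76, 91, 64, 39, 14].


Initial: [2, 76, 91, 64, 39, 14]
Insert 76: [2, 76, 91, 64, 39, 14]
Insert 91: [2, 76, 91, 64, 39, 14]
Insert 64: [2, 64, 76, 91, 39, 14]
Insert 39: [2, 39, 64, 76, 91, 14]
Insert 14: [2, 14, 39, 64, 76, 91]

Sorted: [2, 14, 39, 64, 76, 91]


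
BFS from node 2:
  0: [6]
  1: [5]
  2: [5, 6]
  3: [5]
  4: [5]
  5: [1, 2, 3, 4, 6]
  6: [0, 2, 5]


Visit 2, enqueue [5, 6]
Visit 5, enqueue [1, 3, 4]
Visit 6, enqueue [0]
Visit 1, enqueue []
Visit 3, enqueue []
Visit 4, enqueue []
Visit 0, enqueue []

BFS order: [2, 5, 6, 1, 3, 4, 0]


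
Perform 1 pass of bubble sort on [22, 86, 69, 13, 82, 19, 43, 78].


Initial: [22, 86, 69, 13, 82, 19, 43, 78]
Pass 1: [22, 69, 13, 82, 19, 43, 78, 86] (6 swaps)

After 1 pass: [22, 69, 13, 82, 19, 43, 78, 86]


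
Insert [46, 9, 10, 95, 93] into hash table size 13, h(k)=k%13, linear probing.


Insert 46: h=7 -> slot 7
Insert 9: h=9 -> slot 9
Insert 10: h=10 -> slot 10
Insert 95: h=4 -> slot 4
Insert 93: h=2 -> slot 2

Table: [None, None, 93, None, 95, None, None, 46, None, 9, 10, None, None]


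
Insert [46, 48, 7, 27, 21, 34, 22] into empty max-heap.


Insert 46: [46]
Insert 48: [48, 46]
Insert 7: [48, 46, 7]
Insert 27: [48, 46, 7, 27]
Insert 21: [48, 46, 7, 27, 21]
Insert 34: [48, 46, 34, 27, 21, 7]
Insert 22: [48, 46, 34, 27, 21, 7, 22]

Final heap: [48, 46, 34, 27, 21, 7, 22]


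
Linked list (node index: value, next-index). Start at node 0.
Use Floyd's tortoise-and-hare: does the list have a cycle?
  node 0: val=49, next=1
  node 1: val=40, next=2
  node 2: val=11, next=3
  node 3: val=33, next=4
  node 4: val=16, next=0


Floyd's tortoise (slow, +1) and hare (fast, +2):
  init: slow=0, fast=0
  step 1: slow=1, fast=2
  step 2: slow=2, fast=4
  step 3: slow=3, fast=1
  step 4: slow=4, fast=3
  step 5: slow=0, fast=0
  slow == fast at node 0: cycle detected

Cycle: yes


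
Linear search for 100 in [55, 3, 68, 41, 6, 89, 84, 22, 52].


i=0: 55!=100
i=1: 3!=100
i=2: 68!=100
i=3: 41!=100
i=4: 6!=100
i=5: 89!=100
i=6: 84!=100
i=7: 22!=100
i=8: 52!=100

Not found, 9 comps


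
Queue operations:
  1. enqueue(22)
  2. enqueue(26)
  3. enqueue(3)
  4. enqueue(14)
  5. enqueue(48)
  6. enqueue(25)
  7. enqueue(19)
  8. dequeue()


enqueue(22) -> [22]
enqueue(26) -> [22, 26]
enqueue(3) -> [22, 26, 3]
enqueue(14) -> [22, 26, 3, 14]
enqueue(48) -> [22, 26, 3, 14, 48]
enqueue(25) -> [22, 26, 3, 14, 48, 25]
enqueue(19) -> [22, 26, 3, 14, 48, 25, 19]
dequeue()->22, [26, 3, 14, 48, 25, 19]

Final queue: [26, 3, 14, 48, 25, 19]


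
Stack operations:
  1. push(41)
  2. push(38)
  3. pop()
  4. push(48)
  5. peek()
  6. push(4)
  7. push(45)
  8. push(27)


push(41) -> [41]
push(38) -> [41, 38]
pop()->38, [41]
push(48) -> [41, 48]
peek()->48
push(4) -> [41, 48, 4]
push(45) -> [41, 48, 4, 45]
push(27) -> [41, 48, 4, 45, 27]

Final stack: [41, 48, 4, 45, 27]


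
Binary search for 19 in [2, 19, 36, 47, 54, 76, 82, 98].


Step 1: lo=0, hi=7, mid=3, val=47
Step 2: lo=0, hi=2, mid=1, val=19

Found at index 1


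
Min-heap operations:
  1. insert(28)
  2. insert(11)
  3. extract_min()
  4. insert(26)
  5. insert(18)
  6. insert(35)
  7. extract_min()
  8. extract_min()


insert(28) -> [28]
insert(11) -> [11, 28]
extract_min()->11, [28]
insert(26) -> [26, 28]
insert(18) -> [18, 28, 26]
insert(35) -> [18, 28, 26, 35]
extract_min()->18, [26, 28, 35]
extract_min()->26, [28, 35]

Final heap: [28, 35]


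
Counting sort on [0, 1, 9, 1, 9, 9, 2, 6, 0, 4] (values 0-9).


Input: [0, 1, 9, 1, 9, 9, 2, 6, 0, 4]
Counts: [2, 2, 1, 0, 1, 0, 1, 0, 0, 3]

Sorted: [0, 0, 1, 1, 2, 4, 6, 9, 9, 9]


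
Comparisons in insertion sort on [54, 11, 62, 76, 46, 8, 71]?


Algorithm: insertion sort
Input: [54, 11, 62, 76, 46, 8, 71]
Sorted: [8, 11, 46, 54, 62, 71, 76]

14


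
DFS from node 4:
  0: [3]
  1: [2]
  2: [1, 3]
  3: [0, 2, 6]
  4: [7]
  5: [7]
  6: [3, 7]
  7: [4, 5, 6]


Visit 4, push [7]
Visit 7, push [6, 5]
Visit 5, push []
Visit 6, push [3]
Visit 3, push [2, 0]
Visit 0, push []
Visit 2, push [1]
Visit 1, push []

DFS order: [4, 7, 5, 6, 3, 0, 2, 1]


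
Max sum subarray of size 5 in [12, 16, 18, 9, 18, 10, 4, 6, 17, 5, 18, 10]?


[0:5]: 73
[1:6]: 71
[2:7]: 59
[3:8]: 47
[4:9]: 55
[5:10]: 42
[6:11]: 50
[7:12]: 56

Max: 73 at [0:5]


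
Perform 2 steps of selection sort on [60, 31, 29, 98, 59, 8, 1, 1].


Initial: [60, 31, 29, 98, 59, 8, 1, 1]
Step 1: min=1 at 6
  Swap: [1, 31, 29, 98, 59, 8, 60, 1]
Step 2: min=1 at 7
  Swap: [1, 1, 29, 98, 59, 8, 60, 31]

After 2 steps: [1, 1, 29, 98, 59, 8, 60, 31]


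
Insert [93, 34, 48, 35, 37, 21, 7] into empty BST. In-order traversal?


Insert 93: root
Insert 34: L from 93
Insert 48: L from 93 -> R from 34
Insert 35: L from 93 -> R from 34 -> L from 48
Insert 37: L from 93 -> R from 34 -> L from 48 -> R from 35
Insert 21: L from 93 -> L from 34
Insert 7: L from 93 -> L from 34 -> L from 21

In-order: [7, 21, 34, 35, 37, 48, 93]


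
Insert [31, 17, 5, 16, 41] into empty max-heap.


Insert 31: [31]
Insert 17: [31, 17]
Insert 5: [31, 17, 5]
Insert 16: [31, 17, 5, 16]
Insert 41: [41, 31, 5, 16, 17]

Final heap: [41, 31, 5, 16, 17]


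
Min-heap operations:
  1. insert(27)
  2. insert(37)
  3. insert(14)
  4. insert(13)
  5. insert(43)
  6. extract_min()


insert(27) -> [27]
insert(37) -> [27, 37]
insert(14) -> [14, 37, 27]
insert(13) -> [13, 14, 27, 37]
insert(43) -> [13, 14, 27, 37, 43]
extract_min()->13, [14, 37, 27, 43]

Final heap: [14, 37, 27, 43]


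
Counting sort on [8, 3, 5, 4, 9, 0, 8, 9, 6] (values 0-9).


Input: [8, 3, 5, 4, 9, 0, 8, 9, 6]
Counts: [1, 0, 0, 1, 1, 1, 1, 0, 2, 2]

Sorted: [0, 3, 4, 5, 6, 8, 8, 9, 9]


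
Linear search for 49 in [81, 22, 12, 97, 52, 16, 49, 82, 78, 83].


i=0: 81!=49
i=1: 22!=49
i=2: 12!=49
i=3: 97!=49
i=4: 52!=49
i=5: 16!=49
i=6: 49==49 found!

Found at 6, 7 comps


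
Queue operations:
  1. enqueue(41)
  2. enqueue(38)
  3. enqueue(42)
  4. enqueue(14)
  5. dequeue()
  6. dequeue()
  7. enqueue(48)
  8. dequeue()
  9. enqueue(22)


enqueue(41) -> [41]
enqueue(38) -> [41, 38]
enqueue(42) -> [41, 38, 42]
enqueue(14) -> [41, 38, 42, 14]
dequeue()->41, [38, 42, 14]
dequeue()->38, [42, 14]
enqueue(48) -> [42, 14, 48]
dequeue()->42, [14, 48]
enqueue(22) -> [14, 48, 22]

Final queue: [14, 48, 22]


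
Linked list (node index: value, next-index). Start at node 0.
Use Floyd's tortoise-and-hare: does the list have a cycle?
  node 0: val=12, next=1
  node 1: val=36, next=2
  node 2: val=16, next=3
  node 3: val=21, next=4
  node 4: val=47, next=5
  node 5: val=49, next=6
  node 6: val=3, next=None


Floyd's tortoise (slow, +1) and hare (fast, +2):
  init: slow=0, fast=0
  step 1: slow=1, fast=2
  step 2: slow=2, fast=4
  step 3: slow=3, fast=6
  step 4: fast -> None, no cycle

Cycle: no


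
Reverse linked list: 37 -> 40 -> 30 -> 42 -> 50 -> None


Step 1: curr=37, set curr.next=prev(None) | reversed so far: 37
Step 2: curr=40, set curr.next=prev(37) | reversed so far: 40 -> 37
Step 3: curr=30, set curr.next=prev(40) | reversed so far: 30 -> 40 -> 37
Step 4: curr=42, set curr.next=prev(30) | reversed so far: 42 -> 30 -> 40 -> 37
Step 5: curr=50, set curr.next=prev(42) | reversed so far: 50 -> 42 -> 30 -> 40 -> 37

50 -> 42 -> 30 -> 40 -> 37 -> None


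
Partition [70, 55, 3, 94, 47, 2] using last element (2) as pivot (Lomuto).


Pivot: 2
Place pivot at 0: [2, 55, 3, 94, 47, 70]

Partitioned: [2, 55, 3, 94, 47, 70]


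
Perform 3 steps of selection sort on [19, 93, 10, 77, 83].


Initial: [19, 93, 10, 77, 83]
Step 1: min=10 at 2
  Swap: [10, 93, 19, 77, 83]
Step 2: min=19 at 2
  Swap: [10, 19, 93, 77, 83]
Step 3: min=77 at 3
  Swap: [10, 19, 77, 93, 83]

After 3 steps: [10, 19, 77, 93, 83]


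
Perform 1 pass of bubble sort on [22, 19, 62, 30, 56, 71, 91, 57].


Initial: [22, 19, 62, 30, 56, 71, 91, 57]
Pass 1: [19, 22, 30, 56, 62, 71, 57, 91] (4 swaps)

After 1 pass: [19, 22, 30, 56, 62, 71, 57, 91]


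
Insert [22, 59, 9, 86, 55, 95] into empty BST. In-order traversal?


Insert 22: root
Insert 59: R from 22
Insert 9: L from 22
Insert 86: R from 22 -> R from 59
Insert 55: R from 22 -> L from 59
Insert 95: R from 22 -> R from 59 -> R from 86

In-order: [9, 22, 55, 59, 86, 95]


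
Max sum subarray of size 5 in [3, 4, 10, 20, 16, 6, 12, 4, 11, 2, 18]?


[0:5]: 53
[1:6]: 56
[2:7]: 64
[3:8]: 58
[4:9]: 49
[5:10]: 35
[6:11]: 47

Max: 64 at [2:7]


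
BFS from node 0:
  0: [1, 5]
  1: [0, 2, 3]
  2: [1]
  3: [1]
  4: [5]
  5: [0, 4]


Visit 0, enqueue [1, 5]
Visit 1, enqueue [2, 3]
Visit 5, enqueue [4]
Visit 2, enqueue []
Visit 3, enqueue []
Visit 4, enqueue []

BFS order: [0, 1, 5, 2, 3, 4]
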